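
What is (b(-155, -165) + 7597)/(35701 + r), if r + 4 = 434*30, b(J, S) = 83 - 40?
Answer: 7640/48717 ≈ 0.15682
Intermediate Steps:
b(J, S) = 43
r = 13016 (r = -4 + 434*30 = -4 + 13020 = 13016)
(b(-155, -165) + 7597)/(35701 + r) = (43 + 7597)/(35701 + 13016) = 7640/48717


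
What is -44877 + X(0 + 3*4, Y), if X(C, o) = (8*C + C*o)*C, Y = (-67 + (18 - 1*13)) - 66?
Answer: -62157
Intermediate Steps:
Y = -128 (Y = (-67 + (18 - 13)) - 66 = (-67 + 5) - 66 = -62 - 66 = -128)
X(C, o) = C*(8*C + C*o)
-44877 + X(0 + 3*4, Y) = -44877 + (0 + 3*4)²*(8 - 128) = -44877 + (0 + 12)²*(-120) = -44877 + 12²*(-120) = -44877 + 144*(-120) = -44877 - 17280 = -62157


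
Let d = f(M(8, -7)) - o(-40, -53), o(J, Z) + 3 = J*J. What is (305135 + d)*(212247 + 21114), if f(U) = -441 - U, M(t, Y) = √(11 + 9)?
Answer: 70731019017 - 466722*√5 ≈ 7.0730e+10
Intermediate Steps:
M(t, Y) = 2*√5 (M(t, Y) = √20 = 2*√5)
o(J, Z) = -3 + J² (o(J, Z) = -3 + J*J = -3 + J²)
d = -2038 - 2*√5 (d = (-441 - 2*√5) - (-3 + (-40)²) = (-441 - 2*√5) - (-3 + 1600) = (-441 - 2*√5) - 1*1597 = (-441 - 2*√5) - 1597 = -2038 - 2*√5 ≈ -2042.5)
(305135 + d)*(212247 + 21114) = (305135 + (-2038 - 2*√5))*(212247 + 21114) = (303097 - 2*√5)*233361 = 70731019017 - 466722*√5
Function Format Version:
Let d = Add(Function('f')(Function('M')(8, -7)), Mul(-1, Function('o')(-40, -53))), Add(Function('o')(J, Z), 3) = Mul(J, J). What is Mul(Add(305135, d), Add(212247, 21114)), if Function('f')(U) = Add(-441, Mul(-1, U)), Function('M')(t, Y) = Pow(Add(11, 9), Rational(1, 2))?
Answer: Add(70731019017, Mul(-466722, Pow(5, Rational(1, 2)))) ≈ 7.0730e+10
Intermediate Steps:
Function('M')(t, Y) = Mul(2, Pow(5, Rational(1, 2))) (Function('M')(t, Y) = Pow(20, Rational(1, 2)) = Mul(2, Pow(5, Rational(1, 2))))
Function('o')(J, Z) = Add(-3, Pow(J, 2)) (Function('o')(J, Z) = Add(-3, Mul(J, J)) = Add(-3, Pow(J, 2)))
d = Add(-2038, Mul(-2, Pow(5, Rational(1, 2)))) (d = Add(Add(-441, Mul(-1, Mul(2, Pow(5, Rational(1, 2))))), Mul(-1, Add(-3, Pow(-40, 2)))) = Add(Add(-441, Mul(-2, Pow(5, Rational(1, 2)))), Mul(-1, Add(-3, 1600))) = Add(Add(-441, Mul(-2, Pow(5, Rational(1, 2)))), Mul(-1, 1597)) = Add(Add(-441, Mul(-2, Pow(5, Rational(1, 2)))), -1597) = Add(-2038, Mul(-2, Pow(5, Rational(1, 2)))) ≈ -2042.5)
Mul(Add(305135, d), Add(212247, 21114)) = Mul(Add(305135, Add(-2038, Mul(-2, Pow(5, Rational(1, 2))))), Add(212247, 21114)) = Mul(Add(303097, Mul(-2, Pow(5, Rational(1, 2)))), 233361) = Add(70731019017, Mul(-466722, Pow(5, Rational(1, 2))))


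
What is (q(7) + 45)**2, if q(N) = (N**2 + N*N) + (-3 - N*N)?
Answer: 8281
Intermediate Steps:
q(N) = -3 + N**2 (q(N) = (N**2 + N**2) + (-3 - N**2) = 2*N**2 + (-3 - N**2) = -3 + N**2)
(q(7) + 45)**2 = ((-3 + 7**2) + 45)**2 = ((-3 + 49) + 45)**2 = (46 + 45)**2 = 91**2 = 8281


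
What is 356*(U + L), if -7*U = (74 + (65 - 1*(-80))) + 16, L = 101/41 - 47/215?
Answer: -688151204/61705 ≈ -11152.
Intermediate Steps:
L = 19788/8815 (L = 101*(1/41) - 47*1/215 = 101/41 - 47/215 = 19788/8815 ≈ 2.2448)
U = -235/7 (U = -((74 + (65 - 1*(-80))) + 16)/7 = -((74 + (65 + 80)) + 16)/7 = -((74 + 145) + 16)/7 = -(219 + 16)/7 = -⅐*235 = -235/7 ≈ -33.571)
356*(U + L) = 356*(-235/7 + 19788/8815) = 356*(-1933009/61705) = -688151204/61705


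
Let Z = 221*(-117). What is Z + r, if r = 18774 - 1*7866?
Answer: -14949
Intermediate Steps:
Z = -25857
r = 10908 (r = 18774 - 7866 = 10908)
Z + r = -25857 + 10908 = -14949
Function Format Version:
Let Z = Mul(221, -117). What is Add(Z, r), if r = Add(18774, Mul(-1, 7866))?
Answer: -14949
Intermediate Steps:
Z = -25857
r = 10908 (r = Add(18774, -7866) = 10908)
Add(Z, r) = Add(-25857, 10908) = -14949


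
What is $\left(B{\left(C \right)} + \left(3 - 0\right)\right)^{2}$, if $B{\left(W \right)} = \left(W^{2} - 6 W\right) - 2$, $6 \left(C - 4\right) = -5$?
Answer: $\frac{82369}{1296} \approx 63.556$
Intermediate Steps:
$C = \frac{19}{6}$ ($C = 4 + \frac{1}{6} \left(-5\right) = 4 - \frac{5}{6} = \frac{19}{6} \approx 3.1667$)
$B{\left(W \right)} = -2 + W^{2} - 6 W$
$\left(B{\left(C \right)} + \left(3 - 0\right)\right)^{2} = \left(\left(-2 + \left(\frac{19}{6}\right)^{2} - 19\right) + \left(3 - 0\right)\right)^{2} = \left(\left(-2 + \frac{361}{36} - 19\right) + \left(3 + 0\right)\right)^{2} = \left(- \frac{395}{36} + 3\right)^{2} = \left(- \frac{287}{36}\right)^{2} = \frac{82369}{1296}$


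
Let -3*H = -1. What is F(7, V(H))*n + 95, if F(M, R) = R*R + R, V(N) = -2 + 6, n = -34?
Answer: -585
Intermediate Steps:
H = ⅓ (H = -⅓*(-1) = ⅓ ≈ 0.33333)
V(N) = 4
F(M, R) = R + R² (F(M, R) = R² + R = R + R²)
F(7, V(H))*n + 95 = (4*(1 + 4))*(-34) + 95 = (4*5)*(-34) + 95 = 20*(-34) + 95 = -680 + 95 = -585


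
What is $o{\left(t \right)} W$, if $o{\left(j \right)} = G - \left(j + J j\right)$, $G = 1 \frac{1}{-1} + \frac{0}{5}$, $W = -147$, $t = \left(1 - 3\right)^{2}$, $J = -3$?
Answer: $-1029$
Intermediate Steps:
$t = 4$ ($t = \left(-2\right)^{2} = 4$)
$G = -1$ ($G = 1 \left(-1\right) + 0 \cdot \frac{1}{5} = -1 + 0 = -1$)
$o{\left(j \right)} = -1 + 2 j$ ($o{\left(j \right)} = -1 - \left(j - 3 j\right) = -1 - - 2 j = -1 + 2 j$)
$o{\left(t \right)} W = \left(-1 + 2 \cdot 4\right) \left(-147\right) = \left(-1 + 8\right) \left(-147\right) = 7 \left(-147\right) = -1029$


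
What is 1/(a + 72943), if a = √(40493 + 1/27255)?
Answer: 152927805/11154927984983 - 2*√7519904673645/145014063804779 ≈ 1.3672e-5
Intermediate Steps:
a = 2*√7519904673645/27255 (a = √(40493 + 1/27255) = √(1103636716/27255) = 2*√7519904673645/27255 ≈ 201.23)
1/(a + 72943) = 1/(2*√7519904673645/27255 + 72943) = 1/(72943 + 2*√7519904673645/27255)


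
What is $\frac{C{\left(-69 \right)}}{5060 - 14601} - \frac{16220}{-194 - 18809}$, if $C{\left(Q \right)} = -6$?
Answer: $\frac{154869038}{181307623} \approx 0.85418$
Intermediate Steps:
$\frac{C{\left(-69 \right)}}{5060 - 14601} - \frac{16220}{-194 - 18809} = - \frac{6}{5060 - 14601} - \frac{16220}{-194 - 18809} = - \frac{6}{-9541} - \frac{16220}{-194 - 18809} = \left(-6\right) \left(- \frac{1}{9541}\right) - \frac{16220}{-19003} = \frac{6}{9541} - - \frac{16220}{19003} = \frac{6}{9541} + \frac{16220}{19003} = \frac{154869038}{181307623}$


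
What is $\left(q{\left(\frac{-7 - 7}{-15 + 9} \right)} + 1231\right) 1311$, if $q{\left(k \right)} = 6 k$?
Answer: $1632195$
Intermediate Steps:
$\left(q{\left(\frac{-7 - 7}{-15 + 9} \right)} + 1231\right) 1311 = \left(6 \frac{-7 - 7}{-15 + 9} + 1231\right) 1311 = \left(6 \left(- \frac{14}{-6}\right) + 1231\right) 1311 = \left(6 \left(\left(-14\right) \left(- \frac{1}{6}\right)\right) + 1231\right) 1311 = \left(6 \cdot \frac{7}{3} + 1231\right) 1311 = \left(14 + 1231\right) 1311 = 1245 \cdot 1311 = 1632195$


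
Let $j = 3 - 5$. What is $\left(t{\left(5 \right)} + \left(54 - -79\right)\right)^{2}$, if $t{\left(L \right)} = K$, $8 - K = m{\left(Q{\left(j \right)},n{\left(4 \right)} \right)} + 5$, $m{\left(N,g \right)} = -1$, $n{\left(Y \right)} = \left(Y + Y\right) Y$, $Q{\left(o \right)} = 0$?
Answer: $18769$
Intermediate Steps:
$j = -2$ ($j = 3 - 5 = -2$)
$n{\left(Y \right)} = 2 Y^{2}$ ($n{\left(Y \right)} = 2 Y Y = 2 Y^{2}$)
$K = 4$ ($K = 8 - \left(-1 + 5\right) = 8 - 4 = 4$)
$t{\left(L \right)} = 4$
$\left(t{\left(5 \right)} + \left(54 - -79\right)\right)^{2} = \left(4 + \left(54 - -79\right)\right)^{2} = \left(4 + \left(54 + 79\right)\right)^{2} = \left(4 + 133\right)^{2} = 137^{2} = 18769$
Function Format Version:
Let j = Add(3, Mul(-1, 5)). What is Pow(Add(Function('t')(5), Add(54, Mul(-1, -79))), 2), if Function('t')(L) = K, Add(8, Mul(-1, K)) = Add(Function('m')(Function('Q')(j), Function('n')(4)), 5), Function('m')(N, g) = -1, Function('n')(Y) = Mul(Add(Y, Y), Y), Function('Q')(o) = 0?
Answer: 18769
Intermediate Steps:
j = -2 (j = Add(3, -5) = -2)
Function('n')(Y) = Mul(2, Pow(Y, 2)) (Function('n')(Y) = Mul(Mul(2, Y), Y) = Mul(2, Pow(Y, 2)))
K = 4 (K = Add(8, Mul(-1, Add(-1, 5))) = Add(8, Mul(-1, 4)) = Add(8, -4) = 4)
Function('t')(L) = 4
Pow(Add(Function('t')(5), Add(54, Mul(-1, -79))), 2) = Pow(Add(4, Add(54, Mul(-1, -79))), 2) = Pow(Add(4, Add(54, 79)), 2) = Pow(Add(4, 133), 2) = Pow(137, 2) = 18769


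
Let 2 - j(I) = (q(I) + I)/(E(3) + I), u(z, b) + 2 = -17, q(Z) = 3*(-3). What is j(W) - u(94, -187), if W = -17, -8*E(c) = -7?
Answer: 2501/129 ≈ 19.388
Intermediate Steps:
q(Z) = -9
u(z, b) = -19 (u(z, b) = -2 - 17 = -19)
E(c) = 7/8 (E(c) = -⅛*(-7) = 7/8)
j(I) = 2 - (-9 + I)/(7/8 + I)
j(W) - u(94, -187) = 2*(43 + 4*(-17))/(7 + 8*(-17)) - 1*(-19) = 2*(43 - 68)/(7 - 136) + 19 = 2*(-25)/(-129) + 19 = 2*(-1/129)*(-25) + 19 = 50/129 + 19 = 2501/129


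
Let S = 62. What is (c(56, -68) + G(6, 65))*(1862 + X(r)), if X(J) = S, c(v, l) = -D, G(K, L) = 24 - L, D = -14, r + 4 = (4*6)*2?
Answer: -51948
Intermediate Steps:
r = 44 (r = -4 + (4*6)*2 = -4 + 24*2 = -4 + 48 = 44)
c(v, l) = 14 (c(v, l) = -1*(-14) = 14)
X(J) = 62
(c(56, -68) + G(6, 65))*(1862 + X(r)) = (14 + (24 - 1*65))*(1862 + 62) = (14 + (24 - 65))*1924 = (14 - 41)*1924 = -27*1924 = -51948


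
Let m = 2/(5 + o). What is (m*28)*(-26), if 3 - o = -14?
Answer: -728/11 ≈ -66.182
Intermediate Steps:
o = 17 (o = 3 - 1*(-14) = 3 + 14 = 17)
m = 1/11 (m = 2/(5 + 17) = 2/22 = (1/22)*2 = 1/11 ≈ 0.090909)
(m*28)*(-26) = ((1/11)*28)*(-26) = (28/11)*(-26) = -728/11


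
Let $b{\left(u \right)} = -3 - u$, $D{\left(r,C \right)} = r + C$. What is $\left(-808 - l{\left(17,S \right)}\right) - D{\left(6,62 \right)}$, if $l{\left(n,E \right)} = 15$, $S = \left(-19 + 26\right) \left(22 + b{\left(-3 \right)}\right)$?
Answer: $-891$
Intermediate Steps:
$D{\left(r,C \right)} = C + r$
$S = 154$ ($S = \left(-19 + 26\right) \left(22 - 0\right) = 7 \left(22 + \left(-3 + 3\right)\right) = 7 \left(22 + 0\right) = 7 \cdot 22 = 154$)
$\left(-808 - l{\left(17,S \right)}\right) - D{\left(6,62 \right)} = \left(-808 - 15\right) - \left(62 + 6\right) = \left(-808 - 15\right) - 68 = -823 - 68 = -891$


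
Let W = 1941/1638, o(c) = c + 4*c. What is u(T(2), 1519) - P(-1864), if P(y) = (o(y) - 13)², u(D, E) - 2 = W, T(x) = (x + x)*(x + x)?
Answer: -47559267655/546 ≈ -8.7105e+7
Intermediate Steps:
o(c) = 5*c
T(x) = 4*x² (T(x) = (2*x)*(2*x) = 4*x²)
W = 647/546 (W = 1941*(1/1638) = 647/546 ≈ 1.1850)
u(D, E) = 1739/546 (u(D, E) = 2 + 647/546 = 1739/546)
P(y) = (-13 + 5*y)² (P(y) = (5*y - 13)² = (-13 + 5*y)²)
u(T(2), 1519) - P(-1864) = 1739/546 - (-13 + 5*(-1864))² = 1739/546 - (-13 - 9320)² = 1739/546 - 1*(-9333)² = 1739/546 - 1*87104889 = 1739/546 - 87104889 = -47559267655/546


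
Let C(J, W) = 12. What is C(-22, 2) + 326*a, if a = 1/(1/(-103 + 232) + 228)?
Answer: 395010/29413 ≈ 13.430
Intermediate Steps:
a = 129/29413 (a = 1/(1/129 + 228) = 1/(29413/129) = 129/29413 ≈ 0.0043858)
C(-22, 2) + 326*a = 12 + 326*(129/29413) = 12 + 42054/29413 = 395010/29413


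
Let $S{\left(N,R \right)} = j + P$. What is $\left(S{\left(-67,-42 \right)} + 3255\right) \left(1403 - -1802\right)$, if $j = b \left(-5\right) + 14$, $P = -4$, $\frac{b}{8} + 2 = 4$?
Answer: $10207925$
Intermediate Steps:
$b = 16$ ($b = -16 + 8 \cdot 4 = -16 + 32 = 16$)
$j = -66$ ($j = 16 \left(-5\right) + 14 = -80 + 14 = -66$)
$S{\left(N,R \right)} = -70$ ($S{\left(N,R \right)} = -66 - 4 = -70$)
$\left(S{\left(-67,-42 \right)} + 3255\right) \left(1403 - -1802\right) = \left(-70 + 3255\right) \left(1403 - -1802\right) = 3185 \left(1403 + 1802\right) = 3185 \cdot 3205 = 10207925$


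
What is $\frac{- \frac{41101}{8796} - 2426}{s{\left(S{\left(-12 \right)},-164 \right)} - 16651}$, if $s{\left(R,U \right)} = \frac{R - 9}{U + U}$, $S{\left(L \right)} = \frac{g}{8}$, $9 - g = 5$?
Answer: $\frac{3506352308}{24019762761} \approx 0.14598$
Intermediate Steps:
$g = 4$ ($g = 9 - 5 = 4$)
$S{\left(L \right)} = \frac{1}{2}$ ($S{\left(L \right)} = \frac{4}{8} = 4 \cdot \frac{1}{8} = \frac{1}{2}$)
$s{\left(R,U \right)} = \frac{-9 + R}{2 U}$
$\frac{- \frac{41101}{8796} - 2426}{s{\left(S{\left(-12 \right)},-164 \right)} - 16651} = \frac{- \frac{41101}{8796} - 2426}{\frac{-9 + \frac{1}{2}}{2 \left(-164\right)} - 16651} = \frac{\left(-41101\right) \frac{1}{8796} - 2426}{\frac{1}{2} \left(- \frac{1}{164}\right) \left(- \frac{17}{2}\right) - 16651} = \frac{- \frac{41101}{8796} - 2426}{\frac{17}{656} - 16651} = - \frac{21380197}{8796 \left(- \frac{10923039}{656}\right)} = \left(- \frac{21380197}{8796}\right) \left(- \frac{656}{10923039}\right) = \frac{3506352308}{24019762761}$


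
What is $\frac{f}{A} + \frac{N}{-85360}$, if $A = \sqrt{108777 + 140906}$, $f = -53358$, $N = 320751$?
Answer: $- \frac{320751}{85360} - \frac{53358 \sqrt{249683}}{249683} \approx -110.54$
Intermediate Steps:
$A = \sqrt{249683} \approx 499.68$
$\frac{f}{A} + \frac{N}{-85360} = - \frac{53358}{\sqrt{249683}} + \frac{320751}{-85360} = - 53358 \frac{\sqrt{249683}}{249683} + 320751 \left(- \frac{1}{85360}\right) = - \frac{53358 \sqrt{249683}}{249683} - \frac{320751}{85360} = - \frac{320751}{85360} - \frac{53358 \sqrt{249683}}{249683}$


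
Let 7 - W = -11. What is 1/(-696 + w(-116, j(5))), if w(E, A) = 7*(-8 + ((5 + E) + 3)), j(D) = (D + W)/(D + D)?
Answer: -1/1508 ≈ -0.00066313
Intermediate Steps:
W = 18 (W = 7 - 1*(-11) = 7 + 11 = 18)
j(D) = (18 + D)/(2*D) (j(D) = (D + 18)/(D + D) = (18 + D)/((2*D)) = (18 + D)*(1/(2*D)) = (18 + D)/(2*D))
w(E, A) = 7*E (w(E, A) = 7*(-8 + (8 + E)) = 7*E)
1/(-696 + w(-116, j(5))) = 1/(-696 + 7*(-116)) = 1/(-696 - 812) = 1/(-1508) = -1/1508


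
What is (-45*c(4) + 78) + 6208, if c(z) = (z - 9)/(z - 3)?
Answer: 6511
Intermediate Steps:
c(z) = (-9 + z)/(-3 + z)
(-45*c(4) + 78) + 6208 = (-45*(-9 + 4)/(-3 + 4) + 78) + 6208 = (-45*(-5)/1 + 78) + 6208 = (-45*(-5) + 78) + 6208 = (225 + 78) + 6208 = 303 + 6208 = 6511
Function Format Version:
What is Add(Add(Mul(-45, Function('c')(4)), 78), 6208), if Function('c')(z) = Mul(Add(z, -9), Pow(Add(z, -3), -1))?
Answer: 6511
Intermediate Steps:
Function('c')(z) = Mul(Pow(Add(-3, z), -1), Add(-9, z)) (Function('c')(z) = Mul(Add(-9, z), Pow(Add(-3, z), -1)) = Mul(Pow(Add(-3, z), -1), Add(-9, z)))
Add(Add(Mul(-45, Function('c')(4)), 78), 6208) = Add(Add(Mul(-45, Mul(Pow(Add(-3, 4), -1), Add(-9, 4))), 78), 6208) = Add(Add(Mul(-45, Mul(Pow(1, -1), -5)), 78), 6208) = Add(Add(Mul(-45, Mul(1, -5)), 78), 6208) = Add(Add(Mul(-45, -5), 78), 6208) = Add(Add(225, 78), 6208) = Add(303, 6208) = 6511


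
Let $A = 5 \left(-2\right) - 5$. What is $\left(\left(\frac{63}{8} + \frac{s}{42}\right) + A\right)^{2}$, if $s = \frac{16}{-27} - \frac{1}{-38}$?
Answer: $\frac{7724476321}{151585344} \approx 50.958$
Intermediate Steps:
$s = - \frac{581}{1026}$ ($s = 16 \left(- \frac{1}{27}\right) - - \frac{1}{38} = - \frac{16}{27} + \frac{1}{38} = - \frac{581}{1026} \approx -0.56628$)
$A = -15$ ($A = -10 - 5 = -15$)
$\left(\left(\frac{63}{8} + \frac{s}{42}\right) + A\right)^{2} = \left(\left(\frac{63}{8} - \frac{581}{1026 \cdot 42}\right) - 15\right)^{2} = \left(\left(63 \cdot \frac{1}{8} - \frac{83}{6156}\right) - 15\right)^{2} = \left(\left(\frac{63}{8} - \frac{83}{6156}\right) - 15\right)^{2} = \left(\frac{96791}{12312} - 15\right)^{2} = \left(- \frac{87889}{12312}\right)^{2} = \frac{7724476321}{151585344}$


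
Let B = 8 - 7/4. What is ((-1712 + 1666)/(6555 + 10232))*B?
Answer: -575/33574 ≈ -0.017126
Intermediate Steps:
B = 25/4 (B = 8 - 7*¼ = 8 - 7/4 = 25/4 ≈ 6.2500)
((-1712 + 1666)/(6555 + 10232))*B = ((-1712 + 1666)/(6555 + 10232))*(25/4) = -46/16787*(25/4) = -46*1/16787*(25/4) = -46/16787*25/4 = -575/33574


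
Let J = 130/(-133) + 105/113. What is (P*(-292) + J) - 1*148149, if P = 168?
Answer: -2963794670/15029 ≈ -1.9721e+5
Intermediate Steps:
J = -725/15029 (J = 130*(-1/133) + 105*(1/113) = -130/133 + 105/113 = -725/15029 ≈ -0.048240)
(P*(-292) + J) - 1*148149 = (168*(-292) - 725/15029) - 1*148149 = (-49056 - 725/15029) - 148149 = -737263349/15029 - 148149 = -2963794670/15029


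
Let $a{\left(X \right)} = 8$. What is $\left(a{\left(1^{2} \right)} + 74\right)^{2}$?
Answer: $6724$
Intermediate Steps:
$\left(a{\left(1^{2} \right)} + 74\right)^{2} = \left(8 + 74\right)^{2} = 82^{2} = 6724$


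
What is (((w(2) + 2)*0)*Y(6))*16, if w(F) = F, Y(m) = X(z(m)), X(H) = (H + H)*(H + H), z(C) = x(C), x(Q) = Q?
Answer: 0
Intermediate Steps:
z(C) = C
X(H) = 4*H² (X(H) = (2*H)*(2*H) = 4*H²)
Y(m) = 4*m²
(((w(2) + 2)*0)*Y(6))*16 = (((2 + 2)*0)*(4*6²))*16 = ((4*0)*(4*36))*16 = (0*144)*16 = 0*16 = 0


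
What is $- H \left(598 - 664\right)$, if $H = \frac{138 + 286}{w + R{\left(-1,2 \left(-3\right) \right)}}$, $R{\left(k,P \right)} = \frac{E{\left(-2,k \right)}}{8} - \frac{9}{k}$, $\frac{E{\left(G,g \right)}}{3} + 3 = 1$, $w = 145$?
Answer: $\frac{111936}{613} \approx 182.6$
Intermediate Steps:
$E{\left(G,g \right)} = -6$ ($E{\left(G,g \right)} = -9 + 3 \cdot 1 = -9 + 3 = -6$)
$R{\left(k,P \right)} = - \frac{3}{4} - \frac{9}{k}$ ($R{\left(k,P \right)} = - \frac{6}{8} - \frac{9}{k} = \left(-6\right) \frac{1}{8} - \frac{9}{k} = - \frac{3}{4} - \frac{9}{k}$)
$H = \frac{1696}{613}$ ($H = \frac{138 + 286}{145 - \left(\frac{3}{4} + \frac{9}{-1}\right)} = \frac{424}{145 - - \frac{33}{4}} = \frac{424}{145 + \left(- \frac{3}{4} + 9\right)} = \frac{424}{145 + \frac{33}{4}} = \frac{424}{\frac{613}{4}} = 424 \cdot \frac{4}{613} = \frac{1696}{613} \approx 2.7667$)
$- H \left(598 - 664\right) = \left(-1\right) \frac{1696}{613} \left(598 - 664\right) = \left(- \frac{1696}{613}\right) \left(-66\right) = \frac{111936}{613}$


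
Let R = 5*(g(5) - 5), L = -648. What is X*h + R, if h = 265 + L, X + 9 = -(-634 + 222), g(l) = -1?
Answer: -154379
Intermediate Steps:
R = -30 (R = 5*(-1 - 5) = 5*(-6) = -30)
X = 403 (X = -9 - (-634 + 222) = -9 - 1*(-412) = -9 + 412 = 403)
h = -383 (h = 265 - 648 = -383)
X*h + R = 403*(-383) - 30 = -154349 - 30 = -154379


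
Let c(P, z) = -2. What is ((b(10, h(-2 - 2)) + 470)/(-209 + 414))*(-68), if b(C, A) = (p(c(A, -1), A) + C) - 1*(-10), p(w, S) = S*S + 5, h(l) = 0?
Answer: -6732/41 ≈ -164.20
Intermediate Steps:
p(w, S) = 5 + S² (p(w, S) = S² + 5 = 5 + S²)
b(C, A) = 15 + C + A² (b(C, A) = ((5 + A²) + C) - 1*(-10) = (5 + C + A²) + 10 = 15 + C + A²)
((b(10, h(-2 - 2)) + 470)/(-209 + 414))*(-68) = (((15 + 10 + 0²) + 470)/(-209 + 414))*(-68) = (((15 + 10 + 0) + 470)/205)*(-68) = ((25 + 470)*(1/205))*(-68) = (495*(1/205))*(-68) = (99/41)*(-68) = -6732/41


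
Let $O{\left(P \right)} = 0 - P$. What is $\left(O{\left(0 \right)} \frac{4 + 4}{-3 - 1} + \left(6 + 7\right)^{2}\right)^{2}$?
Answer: $28561$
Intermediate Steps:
$O{\left(P \right)} = - P$
$\left(O{\left(0 \right)} \frac{4 + 4}{-3 - 1} + \left(6 + 7\right)^{2}\right)^{2} = \left(\left(-1\right) 0 \frac{4 + 4}{-3 - 1} + \left(6 + 7\right)^{2}\right)^{2} = \left(0 \frac{8}{-4} + 13^{2}\right)^{2} = \left(0 \cdot 8 \left(- \frac{1}{4}\right) + 169\right)^{2} = \left(0 \left(-2\right) + 169\right)^{2} = \left(0 + 169\right)^{2} = 169^{2} = 28561$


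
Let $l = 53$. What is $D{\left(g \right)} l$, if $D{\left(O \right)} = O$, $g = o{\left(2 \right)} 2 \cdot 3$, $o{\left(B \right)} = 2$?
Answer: $636$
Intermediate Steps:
$g = 12$ ($g = 2 \cdot 2 \cdot 3 = 4 \cdot 3 = 12$)
$D{\left(g \right)} l = 12 \cdot 53 = 636$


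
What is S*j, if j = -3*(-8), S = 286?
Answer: 6864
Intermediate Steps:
j = 24
S*j = 286*24 = 6864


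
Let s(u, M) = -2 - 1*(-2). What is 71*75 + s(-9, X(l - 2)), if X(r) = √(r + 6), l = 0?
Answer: 5325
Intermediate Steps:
X(r) = √(6 + r)
s(u, M) = 0 (s(u, M) = -2 + 2 = 0)
71*75 + s(-9, X(l - 2)) = 71*75 + 0 = 5325 + 0 = 5325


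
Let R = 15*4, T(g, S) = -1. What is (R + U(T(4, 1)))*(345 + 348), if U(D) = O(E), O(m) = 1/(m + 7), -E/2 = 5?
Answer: 41349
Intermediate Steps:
E = -10 (E = -2*5 = -10)
O(m) = 1/(7 + m)
U(D) = -⅓ (U(D) = 1/(7 - 10) = 1/(-3) = -⅓)
R = 60
(R + U(T(4, 1)))*(345 + 348) = (60 - ⅓)*(345 + 348) = (179/3)*693 = 41349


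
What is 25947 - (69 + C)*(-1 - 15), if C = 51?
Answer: 27867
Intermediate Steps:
25947 - (69 + C)*(-1 - 15) = 25947 - (69 + 51)*(-1 - 15) = 25947 - 120*(-16) = 25947 - 1*(-1920) = 25947 + 1920 = 27867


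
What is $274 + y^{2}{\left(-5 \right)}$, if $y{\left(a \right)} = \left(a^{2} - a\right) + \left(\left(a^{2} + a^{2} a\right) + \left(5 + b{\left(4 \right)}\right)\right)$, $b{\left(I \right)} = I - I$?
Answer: $4499$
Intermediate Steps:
$b{\left(I \right)} = 0$
$y{\left(a \right)} = 5 + a^{3} - a + 2 a^{2}$ ($y{\left(a \right)} = \left(a^{2} - a\right) + \left(\left(a^{2} + a^{2} a\right) + \left(5 + 0\right)\right) = \left(a^{2} - a\right) + \left(\left(a^{2} + a^{3}\right) + 5\right) = \left(a^{2} - a\right) + \left(5 + a^{2} + a^{3}\right) = 5 + a^{3} - a + 2 a^{2}$)
$274 + y^{2}{\left(-5 \right)} = 274 + \left(5 + \left(-5\right)^{3} - -5 + 2 \left(-5\right)^{2}\right)^{2} = 274 + \left(5 - 125 + 5 + 2 \cdot 25\right)^{2} = 274 + \left(5 - 125 + 5 + 50\right)^{2} = 274 + \left(-65\right)^{2} = 274 + 4225 = 4499$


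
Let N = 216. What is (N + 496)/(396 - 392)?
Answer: 178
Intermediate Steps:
(N + 496)/(396 - 392) = (216 + 496)/(396 - 392) = 712/4 = 712*(¼) = 178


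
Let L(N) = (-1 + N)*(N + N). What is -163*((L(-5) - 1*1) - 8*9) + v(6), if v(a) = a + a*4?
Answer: 2149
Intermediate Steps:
L(N) = 2*N*(-1 + N) (L(N) = (-1 + N)*(2*N) = 2*N*(-1 + N))
v(a) = 5*a (v(a) = a + 4*a = 5*a)
-163*((L(-5) - 1*1) - 8*9) + v(6) = -163*((2*(-5)*(-1 - 5) - 1*1) - 8*9) + 5*6 = -163*((2*(-5)*(-6) - 1) - 72) + 30 = -163*((60 - 1) - 72) + 30 = -163*(59 - 72) + 30 = -163*(-13) + 30 = 2119 + 30 = 2149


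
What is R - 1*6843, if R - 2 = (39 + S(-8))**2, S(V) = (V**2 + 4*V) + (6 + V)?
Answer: -2080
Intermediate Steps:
S(V) = 6 + V**2 + 5*V
R = 4763 (R = 2 + (39 + (6 + (-8)**2 + 5*(-8)))**2 = 2 + (39 + (6 + 64 - 40))**2 = 2 + (39 + 30)**2 = 2 + 69**2 = 2 + 4761 = 4763)
R - 1*6843 = 4763 - 1*6843 = 4763 - 6843 = -2080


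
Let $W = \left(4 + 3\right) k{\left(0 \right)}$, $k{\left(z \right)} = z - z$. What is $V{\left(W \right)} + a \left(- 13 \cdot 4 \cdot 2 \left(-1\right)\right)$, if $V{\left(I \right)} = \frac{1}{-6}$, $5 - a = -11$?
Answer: $\frac{9983}{6} \approx 1663.8$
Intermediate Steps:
$a = 16$ ($a = 5 - -11 = 5 + 11 = 16$)
$k{\left(z \right)} = 0$
$W = 0$ ($W = \left(4 + 3\right) 0 = 7 \cdot 0 = 0$)
$V{\left(I \right)} = - \frac{1}{6}$
$V{\left(W \right)} + a \left(- 13 \cdot 4 \cdot 2 \left(-1\right)\right) = - \frac{1}{6} + 16 \left(- 13 \cdot 4 \cdot 2 \left(-1\right)\right) = - \frac{1}{6} + 16 \left(- 13 \cdot 8 \left(-1\right)\right) = - \frac{1}{6} + 16 \left(\left(-13\right) \left(-8\right)\right) = - \frac{1}{6} + 16 \cdot 104 = - \frac{1}{6} + 1664 = \frac{9983}{6}$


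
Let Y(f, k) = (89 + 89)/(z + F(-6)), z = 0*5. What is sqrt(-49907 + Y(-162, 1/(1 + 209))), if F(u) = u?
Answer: I*sqrt(449430)/3 ≈ 223.47*I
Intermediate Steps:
z = 0
Y(f, k) = -89/3 (Y(f, k) = (89 + 89)/(0 - 6) = 178/(-6) = 178*(-1/6) = -89/3)
sqrt(-49907 + Y(-162, 1/(1 + 209))) = sqrt(-49907 - 89/3) = sqrt(-149810/3) = I*sqrt(449430)/3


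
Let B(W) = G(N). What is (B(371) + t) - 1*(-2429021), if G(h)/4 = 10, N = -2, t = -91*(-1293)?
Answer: 2546724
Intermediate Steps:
t = 117663
G(h) = 40 (G(h) = 4*10 = 40)
B(W) = 40
(B(371) + t) - 1*(-2429021) = (40 + 117663) - 1*(-2429021) = 117703 + 2429021 = 2546724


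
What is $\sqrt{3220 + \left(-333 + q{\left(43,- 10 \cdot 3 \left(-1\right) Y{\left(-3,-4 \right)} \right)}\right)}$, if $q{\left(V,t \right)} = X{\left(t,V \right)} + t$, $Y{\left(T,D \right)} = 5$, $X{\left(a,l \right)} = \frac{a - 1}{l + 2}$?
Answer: $\frac{\sqrt{684070}}{15} \approx 55.139$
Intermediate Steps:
$X{\left(a,l \right)} = \frac{-1 + a}{2 + l}$
$q{\left(V,t \right)} = t + \frac{-1 + t}{2 + V}$ ($q{\left(V,t \right)} = \frac{-1 + t}{2 + V} + t = t + \frac{-1 + t}{2 + V}$)
$\sqrt{3220 + \left(-333 + q{\left(43,- 10 \cdot 3 \left(-1\right) Y{\left(-3,-4 \right)} \right)}\right)} = \sqrt{3220 - \left(333 - \frac{-1 - 10 \cdot 3 \left(-1\right) 5 + - 10 \cdot 3 \left(-1\right) 5 \left(2 + 43\right)}{2 + 43}\right)} = \sqrt{3220 - \left(333 - \frac{-1 - 10 \left(\left(-3\right) 5\right) + - 10 \left(\left(-3\right) 5\right) 45}{45}\right)} = \sqrt{3220 - \left(333 - \frac{-1 - -150 + \left(-10\right) \left(-15\right) 45}{45}\right)} = \sqrt{3220 - \left(333 - \frac{-1 + 150 + 150 \cdot 45}{45}\right)} = \sqrt{3220 - \left(333 - \frac{-1 + 150 + 6750}{45}\right)} = \sqrt{3220 + \left(-333 + \frac{1}{45} \cdot 6899\right)} = \sqrt{3220 + \left(-333 + \frac{6899}{45}\right)} = \sqrt{3220 - \frac{8086}{45}} = \sqrt{\frac{136814}{45}} = \frac{\sqrt{684070}}{15}$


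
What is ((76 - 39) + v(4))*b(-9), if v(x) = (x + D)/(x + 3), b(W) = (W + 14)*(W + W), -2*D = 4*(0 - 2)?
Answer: -24030/7 ≈ -3432.9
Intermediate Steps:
D = 4 (D = -2*(0 - 2) = -2*(-2) = -½*(-8) = 4)
b(W) = 2*W*(14 + W) (b(W) = (14 + W)*(2*W) = 2*W*(14 + W))
v(x) = (4 + x)/(3 + x) (v(x) = (x + 4)/(x + 3) = (4 + x)/(3 + x))
((76 - 39) + v(4))*b(-9) = ((76 - 39) + (4 + 4)/(3 + 4))*(2*(-9)*(14 - 9)) = (37 + 8/7)*(2*(-9)*5) = (37 + (⅐)*8)*(-90) = (37 + 8/7)*(-90) = (267/7)*(-90) = -24030/7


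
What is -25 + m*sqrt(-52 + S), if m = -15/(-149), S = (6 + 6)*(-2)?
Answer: -25 + 30*I*sqrt(19)/149 ≈ -25.0 + 0.87763*I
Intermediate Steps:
S = -24 (S = 12*(-2) = -24)
m = 15/149 (m = -15*(-1/149) = 15/149 ≈ 0.10067)
-25 + m*sqrt(-52 + S) = -25 + 15*sqrt(-52 - 24)/149 = -25 + 15*sqrt(-76)/149 = -25 + 15*(2*I*sqrt(19))/149 = -25 + 30*I*sqrt(19)/149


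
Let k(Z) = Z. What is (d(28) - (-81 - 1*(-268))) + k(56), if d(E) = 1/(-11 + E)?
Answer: -2226/17 ≈ -130.94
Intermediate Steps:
(d(28) - (-81 - 1*(-268))) + k(56) = (1/(-11 + 28) - (-81 - 1*(-268))) + 56 = (1/17 - (-81 + 268)) + 56 = (1/17 - 1*187) + 56 = (1/17 - 187) + 56 = -3178/17 + 56 = -2226/17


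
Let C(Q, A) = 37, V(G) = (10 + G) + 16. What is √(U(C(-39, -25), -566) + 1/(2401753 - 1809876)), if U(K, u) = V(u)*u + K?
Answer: √107084272400315210/591877 ≈ 552.88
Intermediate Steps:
V(G) = 26 + G
U(K, u) = K + u*(26 + u) (U(K, u) = (26 + u)*u + K = u*(26 + u) + K = K + u*(26 + u))
√(U(C(-39, -25), -566) + 1/(2401753 - 1809876)) = √((37 - 566*(26 - 566)) + 1/(2401753 - 1809876)) = √((37 - 566*(-540)) + 1/591877) = √((37 + 305640) + 1/591877) = √(305677 + 1/591877) = √(180923185730/591877) = √107084272400315210/591877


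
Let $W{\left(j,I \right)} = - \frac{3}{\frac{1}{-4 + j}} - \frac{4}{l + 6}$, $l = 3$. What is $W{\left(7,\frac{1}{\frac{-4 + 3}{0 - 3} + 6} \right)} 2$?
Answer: $- \frac{170}{9} \approx -18.889$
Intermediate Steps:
$W{\left(j,I \right)} = \frac{104}{9} - 3 j$ ($W{\left(j,I \right)} = - \frac{3}{\frac{1}{-4 + j}} - \frac{4}{3 + 6} = - 3 \left(-4 + j\right) - \frac{4}{9} = \left(12 - 3 j\right) - \frac{4}{9} = \frac{104}{9} - 3 j$)
$W{\left(7,\frac{1}{\frac{-4 + 3}{0 - 3} + 6} \right)} 2 = \left(\frac{104}{9} - 21\right) 2 = \left(- \frac{85}{9}\right) 2 = - \frac{170}{9}$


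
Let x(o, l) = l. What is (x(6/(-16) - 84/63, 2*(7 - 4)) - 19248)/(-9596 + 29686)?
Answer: -9621/10045 ≈ -0.95779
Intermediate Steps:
(x(6/(-16) - 84/63, 2*(7 - 4)) - 19248)/(-9596 + 29686) = (2*(7 - 4) - 19248)/(-9596 + 29686) = (2*3 - 19248)/20090 = (6 - 19248)*(1/20090) = -19242*1/20090 = -9621/10045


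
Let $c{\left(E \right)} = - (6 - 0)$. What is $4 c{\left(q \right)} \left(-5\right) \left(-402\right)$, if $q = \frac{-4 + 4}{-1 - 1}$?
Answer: $-48240$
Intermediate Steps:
$q = 0$ ($q = \frac{0}{-2} = 0 \left(- \frac{1}{2}\right) = 0$)
$c{\left(E \right)} = -6$ ($c{\left(E \right)} = - (6 + 0) = \left(-1\right) 6 = -6$)
$4 c{\left(q \right)} \left(-5\right) \left(-402\right) = 4 \left(-6\right) \left(-5\right) \left(-402\right) = \left(-24\right) \left(-5\right) \left(-402\right) = 120 \left(-402\right) = -48240$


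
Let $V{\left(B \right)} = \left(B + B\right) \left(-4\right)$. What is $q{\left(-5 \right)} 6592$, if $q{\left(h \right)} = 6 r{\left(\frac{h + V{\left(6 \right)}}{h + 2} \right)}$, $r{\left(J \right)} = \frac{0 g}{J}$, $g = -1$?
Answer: $0$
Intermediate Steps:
$V{\left(B \right)} = - 8 B$ ($V{\left(B \right)} = 2 B \left(-4\right) = - 8 B$)
$r{\left(J \right)} = 0$ ($r{\left(J \right)} = \frac{0 \left(-1\right)}{J} = \frac{0}{J} = 0$)
$q{\left(h \right)} = 0$ ($q{\left(h \right)} = 6 \cdot 0 = 0$)
$q{\left(-5 \right)} 6592 = 0 \cdot 6592 = 0$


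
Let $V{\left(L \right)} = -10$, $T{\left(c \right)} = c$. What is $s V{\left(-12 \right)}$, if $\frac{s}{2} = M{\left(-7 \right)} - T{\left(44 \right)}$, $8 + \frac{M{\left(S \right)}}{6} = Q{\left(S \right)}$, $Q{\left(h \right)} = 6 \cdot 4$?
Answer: $-1040$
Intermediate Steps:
$Q{\left(h \right)} = 24$
$M{\left(S \right)} = 96$ ($M{\left(S \right)} = -48 + 6 \cdot 24 = -48 + 144 = 96$)
$s = 104$ ($s = 2 \left(96 - 44\right) = 2 \cdot 52 = 104$)
$s V{\left(-12 \right)} = 104 \left(-10\right) = -1040$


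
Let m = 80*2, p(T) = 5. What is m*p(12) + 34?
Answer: 834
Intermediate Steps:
m = 160
m*p(12) + 34 = 160*5 + 34 = 800 + 34 = 834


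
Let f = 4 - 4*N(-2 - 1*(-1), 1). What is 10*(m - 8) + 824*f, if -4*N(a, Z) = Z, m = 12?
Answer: 4160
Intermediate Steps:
N(a, Z) = -Z/4
f = 5 (f = 4 - (-1) = 4 - 4*(-¼) = 4 + 1 = 5)
10*(m - 8) + 824*f = 10*(12 - 8) + 824*5 = 10*4 + 4120 = 40 + 4120 = 4160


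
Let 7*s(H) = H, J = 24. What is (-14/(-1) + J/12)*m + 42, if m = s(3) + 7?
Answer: 1126/7 ≈ 160.86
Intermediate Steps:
s(H) = H/7
m = 52/7 (m = (⅐)*3 + 7 = 3/7 + 7 = 52/7 ≈ 7.4286)
(-14/(-1) + J/12)*m + 42 = (-14/(-1) + 24/12)*(52/7) + 42 = (-14*(-1) + 24*(1/12))*(52/7) + 42 = (14 + 2)*(52/7) + 42 = 16*(52/7) + 42 = 832/7 + 42 = 1126/7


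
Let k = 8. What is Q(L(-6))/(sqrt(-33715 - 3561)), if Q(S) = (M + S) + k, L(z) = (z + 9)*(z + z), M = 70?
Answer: -21*I*sqrt(9319)/9319 ≈ -0.21754*I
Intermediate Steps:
L(z) = 2*z*(9 + z) (L(z) = (9 + z)*(2*z) = 2*z*(9 + z))
Q(S) = 78 + S (Q(S) = (70 + S) + 8 = 78 + S)
Q(L(-6))/(sqrt(-33715 - 3561)) = (78 + 2*(-6)*(9 - 6))/(sqrt(-33715 - 3561)) = (78 + 2*(-6)*3)/(sqrt(-37276)) = (78 - 36)/((2*I*sqrt(9319))) = 42*(-I*sqrt(9319)/18638) = -21*I*sqrt(9319)/9319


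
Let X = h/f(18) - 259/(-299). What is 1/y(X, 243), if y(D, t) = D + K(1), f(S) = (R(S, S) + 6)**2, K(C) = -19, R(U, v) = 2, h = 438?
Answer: -9568/108023 ≈ -0.088574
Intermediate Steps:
f(S) = 64 (f(S) = (2 + 6)**2 = 8**2 = 64)
X = 73769/9568 (X = 438/64 - 259/(-299) = 438*(1/64) - 259*(-1/299) = 219/32 + 259/299 = 73769/9568 ≈ 7.7100)
y(D, t) = -19 + D (y(D, t) = D - 19 = -19 + D)
1/y(X, 243) = 1/(-19 + 73769/9568) = 1/(-108023/9568) = -9568/108023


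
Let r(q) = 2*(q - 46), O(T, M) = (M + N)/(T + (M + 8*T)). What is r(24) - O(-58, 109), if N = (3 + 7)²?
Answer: -17963/413 ≈ -43.494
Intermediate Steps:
N = 100 (N = 10² = 100)
O(T, M) = (100 + M)/(M + 9*T) (O(T, M) = (M + 100)/(T + (M + 8*T)) = (100 + M)/(M + 9*T))
r(q) = -92 + 2*q (r(q) = 2*(-46 + q) = -92 + 2*q)
r(24) - O(-58, 109) = (-92 + 2*24) - (100 + 109)/(109 + 9*(-58)) = (-92 + 48) - 209/(109 - 522) = -44 - 209/(-413) = -44 - (-1)*209/413 = -44 - 1*(-209/413) = -44 + 209/413 = -17963/413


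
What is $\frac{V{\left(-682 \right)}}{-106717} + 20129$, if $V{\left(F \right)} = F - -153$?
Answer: $\frac{2148107022}{106717} \approx 20129.0$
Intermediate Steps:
$V{\left(F \right)} = 153 + F$ ($V{\left(F \right)} = F + 153 = 153 + F$)
$\frac{V{\left(-682 \right)}}{-106717} + 20129 = \frac{153 - 682}{-106717} + 20129 = \left(-529\right) \left(- \frac{1}{106717}\right) + 20129 = \frac{529}{106717} + 20129 = \frac{2148107022}{106717}$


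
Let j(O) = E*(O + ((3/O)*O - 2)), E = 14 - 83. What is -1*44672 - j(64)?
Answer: -40187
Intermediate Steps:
E = -69
j(O) = -69 - 69*O (j(O) = -69*(O + ((3/O)*O - 2)) = -69*(O + (3 - 2)) = -69*(O + 1) = -69*(1 + O) = -69 - 69*O)
-1*44672 - j(64) = -1*44672 - (-69 - 69*64) = -44672 - (-69 - 4416) = -44672 - 1*(-4485) = -44672 + 4485 = -40187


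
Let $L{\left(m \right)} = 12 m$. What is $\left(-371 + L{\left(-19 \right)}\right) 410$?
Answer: $-245590$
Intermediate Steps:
$\left(-371 + L{\left(-19 \right)}\right) 410 = \left(-371 + 12 \left(-19\right)\right) 410 = \left(-371 - 228\right) 410 = \left(-599\right) 410 = -245590$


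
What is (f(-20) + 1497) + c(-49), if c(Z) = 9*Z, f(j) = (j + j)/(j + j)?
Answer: 1057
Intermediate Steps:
f(j) = 1 (f(j) = (2*j)/((2*j)) = (2*j)*(1/(2*j)) = 1)
(f(-20) + 1497) + c(-49) = (1 + 1497) + 9*(-49) = 1498 - 441 = 1057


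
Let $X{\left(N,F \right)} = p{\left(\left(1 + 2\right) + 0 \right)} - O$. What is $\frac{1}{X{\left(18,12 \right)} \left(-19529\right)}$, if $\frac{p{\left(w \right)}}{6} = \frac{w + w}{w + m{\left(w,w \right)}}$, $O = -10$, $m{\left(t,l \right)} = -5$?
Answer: $\frac{1}{156232} \approx 6.4007 \cdot 10^{-6}$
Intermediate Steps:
$p{\left(w \right)} = \frac{12 w}{-5 + w}$ ($p{\left(w \right)} = 6 \frac{w + w}{w - 5} = 6 \frac{2 w}{-5 + w} = \frac{12 w}{-5 + w}$)
$X{\left(N,F \right)} = -8$ ($X{\left(N,F \right)} = \frac{12 \left(\left(1 + 2\right) + 0\right)}{-5 + \left(\left(1 + 2\right) + 0\right)} - -10 = \frac{12 \left(3 + 0\right)}{-5 + \left(3 + 0\right)} + 10 = 12 \cdot 3 \frac{1}{-5 + 3} + 10 = 12 \cdot 3 \frac{1}{-2} + 10 = 12 \cdot 3 \left(- \frac{1}{2}\right) + 10 = -18 + 10 = -8$)
$\frac{1}{X{\left(18,12 \right)} \left(-19529\right)} = \frac{1}{\left(-8\right) \left(-19529\right)} = \frac{1}{156232}$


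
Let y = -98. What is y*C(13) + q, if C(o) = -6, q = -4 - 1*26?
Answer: 558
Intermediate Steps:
q = -30 (q = -4 - 26 = -30)
y*C(13) + q = -98*(-6) - 30 = 588 - 30 = 558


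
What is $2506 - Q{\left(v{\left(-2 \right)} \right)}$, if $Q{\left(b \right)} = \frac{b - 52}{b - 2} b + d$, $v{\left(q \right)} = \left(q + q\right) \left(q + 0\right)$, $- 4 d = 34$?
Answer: $\frac{15439}{6} \approx 2573.2$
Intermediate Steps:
$d = - \frac{17}{2}$ ($d = \left(- \frac{1}{4}\right) 34 = - \frac{17}{2} \approx -8.5$)
$v{\left(q \right)} = 2 q^{2}$ ($v{\left(q \right)} = 2 q q = 2 q^{2}$)
$Q{\left(b \right)} = - \frac{17}{2} + \frac{b \left(-52 + b\right)}{-2 + b}$ ($Q{\left(b \right)} = \frac{b - 52}{b - 2} b - \frac{17}{2} = \frac{-52 + b}{-2 + b} b - \frac{17}{2} = \frac{b \left(-52 + b\right)}{-2 + b} - \frac{17}{2} = - \frac{17}{2} + \frac{b \left(-52 + b\right)}{-2 + b}$)
$2506 - Q{\left(v{\left(-2 \right)} \right)} = 2506 - \frac{17 + \left(2 \left(-2\right)^{2}\right)^{2} - \frac{121 \cdot 2 \left(-2\right)^{2}}{2}}{-2 + 2 \left(-2\right)^{2}} = 2506 - \frac{17 + \left(2 \cdot 4\right)^{2} - \frac{121 \cdot 2 \cdot 4}{2}}{-2 + 2 \cdot 4} = 2506 - \frac{17 + 8^{2} - 484}{-2 + 8} = 2506 - \frac{17 + 64 - 484}{6} = 2506 - \frac{1}{6} \left(-403\right) = 2506 - - \frac{403}{6} = 2506 + \frac{403}{6} = \frac{15439}{6}$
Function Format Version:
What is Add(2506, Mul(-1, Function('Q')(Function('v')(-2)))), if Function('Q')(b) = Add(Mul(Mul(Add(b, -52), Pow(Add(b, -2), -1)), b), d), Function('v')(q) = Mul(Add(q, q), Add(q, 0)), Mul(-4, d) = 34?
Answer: Rational(15439, 6) ≈ 2573.2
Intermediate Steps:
d = Rational(-17, 2) (d = Mul(Rational(-1, 4), 34) = Rational(-17, 2) ≈ -8.5000)
Function('v')(q) = Mul(2, Pow(q, 2)) (Function('v')(q) = Mul(Mul(2, q), q) = Mul(2, Pow(q, 2)))
Function('Q')(b) = Add(Rational(-17, 2), Mul(b, Pow(Add(-2, b), -1), Add(-52, b))) (Function('Q')(b) = Add(Mul(Mul(Add(b, -52), Pow(Add(b, -2), -1)), b), Rational(-17, 2)) = Add(Mul(Mul(Add(-52, b), Pow(Add(-2, b), -1)), b), Rational(-17, 2)) = Add(Mul(Mul(Pow(Add(-2, b), -1), Add(-52, b)), b), Rational(-17, 2)) = Add(Mul(b, Pow(Add(-2, b), -1), Add(-52, b)), Rational(-17, 2)) = Add(Rational(-17, 2), Mul(b, Pow(Add(-2, b), -1), Add(-52, b))))
Add(2506, Mul(-1, Function('Q')(Function('v')(-2)))) = Add(2506, Mul(-1, Mul(Pow(Add(-2, Mul(2, Pow(-2, 2))), -1), Add(17, Pow(Mul(2, Pow(-2, 2)), 2), Mul(Rational(-121, 2), Mul(2, Pow(-2, 2))))))) = Add(2506, Mul(-1, Mul(Pow(Add(-2, Mul(2, 4)), -1), Add(17, Pow(Mul(2, 4), 2), Mul(Rational(-121, 2), Mul(2, 4)))))) = Add(2506, Mul(-1, Mul(Pow(Add(-2, 8), -1), Add(17, Pow(8, 2), Mul(Rational(-121, 2), 8))))) = Add(2506, Mul(-1, Mul(Pow(6, -1), Add(17, 64, -484)))) = Add(2506, Mul(-1, Mul(Rational(1, 6), -403))) = Add(2506, Mul(-1, Rational(-403, 6))) = Add(2506, Rational(403, 6)) = Rational(15439, 6)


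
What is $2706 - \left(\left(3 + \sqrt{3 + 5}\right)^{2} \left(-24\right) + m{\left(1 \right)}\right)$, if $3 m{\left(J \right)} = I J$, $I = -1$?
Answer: $\frac{9343}{3} + 288 \sqrt{2} \approx 3521.6$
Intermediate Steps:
$m{\left(J \right)} = - \frac{J}{3}$ ($m{\left(J \right)} = \frac{\left(-1\right) J}{3} = - \frac{J}{3}$)
$2706 - \left(\left(3 + \sqrt{3 + 5}\right)^{2} \left(-24\right) + m{\left(1 \right)}\right) = 2706 - \left(\left(3 + \sqrt{3 + 5}\right)^{2} \left(-24\right) - \frac{1}{3}\right) = 2706 - \left(\left(3 + \sqrt{8}\right)^{2} \left(-24\right) - \frac{1}{3}\right) = 2706 - \left(\left(3 + 2 \sqrt{2}\right)^{2} \left(-24\right) - \frac{1}{3}\right) = 2706 - \left(- 24 \left(3 + 2 \sqrt{2}\right)^{2} - \frac{1}{3}\right) = 2706 - \left(- \frac{1}{3} - 24 \left(3 + 2 \sqrt{2}\right)^{2}\right) = 2706 + \left(\frac{1}{3} + 24 \left(3 + 2 \sqrt{2}\right)^{2}\right) = \frac{8119}{3} + 24 \left(3 + 2 \sqrt{2}\right)^{2}$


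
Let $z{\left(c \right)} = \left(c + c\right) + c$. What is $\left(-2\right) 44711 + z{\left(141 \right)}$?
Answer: $-88999$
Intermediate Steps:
$z{\left(c \right)} = 3 c$ ($z{\left(c \right)} = 2 c + c = 3 c$)
$\left(-2\right) 44711 + z{\left(141 \right)} = \left(-2\right) 44711 + 3 \cdot 141 = -89422 + 423 = -88999$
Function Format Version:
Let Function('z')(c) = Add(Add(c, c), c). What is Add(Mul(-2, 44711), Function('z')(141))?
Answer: -88999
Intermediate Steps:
Function('z')(c) = Mul(3, c) (Function('z')(c) = Add(Mul(2, c), c) = Mul(3, c))
Add(Mul(-2, 44711), Function('z')(141)) = Add(Mul(-2, 44711), Mul(3, 141)) = Add(-89422, 423) = -88999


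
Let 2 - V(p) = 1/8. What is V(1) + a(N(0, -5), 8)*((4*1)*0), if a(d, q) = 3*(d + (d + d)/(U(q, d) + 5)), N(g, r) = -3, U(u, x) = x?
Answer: 15/8 ≈ 1.8750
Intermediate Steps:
V(p) = 15/8 (V(p) = 2 - 1/8 = 2 - 1*⅛ = 2 - ⅛ = 15/8)
a(d, q) = 3*d + 6*d/(5 + d) (a(d, q) = 3*(d + (d + d)/(d + 5)) = 3*(d + (2*d)/(5 + d)) = 3*(d + 2*d/(5 + d)) = 3*d + 6*d/(5 + d))
V(1) + a(N(0, -5), 8)*((4*1)*0) = 15/8 + (3*(-3)*(7 - 3)/(5 - 3))*((4*1)*0) = 15/8 + (3*(-3)*4/2)*(4*0) = 15/8 + (3*(-3)*(½)*4)*0 = 15/8 - 18*0 = 15/8 + 0 = 15/8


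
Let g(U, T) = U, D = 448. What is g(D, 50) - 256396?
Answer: -255948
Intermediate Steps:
g(D, 50) - 256396 = 448 - 256396 = -255948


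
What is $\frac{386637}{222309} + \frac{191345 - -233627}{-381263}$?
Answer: $\frac{17645094061}{28252732089} \approx 0.62455$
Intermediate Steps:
$\frac{386637}{222309} + \frac{191345 - -233627}{-381263} = 386637 \cdot \frac{1}{222309} + \left(191345 + 233627\right) \left(- \frac{1}{381263}\right) = \frac{128879}{74103} + 424972 \left(- \frac{1}{381263}\right) = \frac{128879}{74103} - \frac{424972}{381263} = \frac{17645094061}{28252732089}$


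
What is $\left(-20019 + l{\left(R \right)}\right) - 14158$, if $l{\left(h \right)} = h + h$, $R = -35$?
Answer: $-34247$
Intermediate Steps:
$l{\left(h \right)} = 2 h$
$\left(-20019 + l{\left(R \right)}\right) - 14158 = \left(-20019 + 2 \left(-35\right)\right) - 14158 = \left(-20019 - 70\right) - 14158 = -20089 - 14158 = -34247$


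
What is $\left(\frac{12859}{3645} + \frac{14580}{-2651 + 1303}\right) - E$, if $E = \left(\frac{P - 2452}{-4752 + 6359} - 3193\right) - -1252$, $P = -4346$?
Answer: $\frac{3825463829531}{1973982555} \approx 1937.9$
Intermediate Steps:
$E = - \frac{3125985}{1607}$ ($E = \left(\frac{-4346 - 2452}{-4752 + 6359} - 3193\right) - -1252 = \left(- \frac{6798}{1607} - 3193\right) + \left(-4154 + 5406\right) = \left(\left(-6798\right) \frac{1}{1607} - 3193\right) + 1252 = \left(- \frac{6798}{1607} - 3193\right) + 1252 = - \frac{5137949}{1607} + 1252 = - \frac{3125985}{1607} \approx -1945.2$)
$\left(\frac{12859}{3645} + \frac{14580}{-2651 + 1303}\right) - E = \left(\frac{12859}{3645} + \frac{14580}{-2651 + 1303}\right) - - \frac{3125985}{1607} = \left(12859 \cdot \frac{1}{3645} + \frac{14580}{-1348}\right) + \frac{3125985}{1607} = \left(\frac{12859}{3645} + 14580 \left(- \frac{1}{1348}\right)\right) + \frac{3125985}{1607} = \left(\frac{12859}{3645} - \frac{3645}{337}\right) + \frac{3125985}{1607} = - \frac{8952542}{1228365} + \frac{3125985}{1607} = \frac{3825463829531}{1973982555}$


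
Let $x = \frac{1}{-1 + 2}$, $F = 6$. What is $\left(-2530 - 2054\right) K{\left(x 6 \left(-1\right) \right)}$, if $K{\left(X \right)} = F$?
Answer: $-27504$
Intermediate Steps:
$x = 1$ ($x = 1^{-1} = 1$)
$K{\left(X \right)} = 6$
$\left(-2530 - 2054\right) K{\left(x 6 \left(-1\right) \right)} = \left(-2530 - 2054\right) 6 = \left(-4584\right) 6 = -27504$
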